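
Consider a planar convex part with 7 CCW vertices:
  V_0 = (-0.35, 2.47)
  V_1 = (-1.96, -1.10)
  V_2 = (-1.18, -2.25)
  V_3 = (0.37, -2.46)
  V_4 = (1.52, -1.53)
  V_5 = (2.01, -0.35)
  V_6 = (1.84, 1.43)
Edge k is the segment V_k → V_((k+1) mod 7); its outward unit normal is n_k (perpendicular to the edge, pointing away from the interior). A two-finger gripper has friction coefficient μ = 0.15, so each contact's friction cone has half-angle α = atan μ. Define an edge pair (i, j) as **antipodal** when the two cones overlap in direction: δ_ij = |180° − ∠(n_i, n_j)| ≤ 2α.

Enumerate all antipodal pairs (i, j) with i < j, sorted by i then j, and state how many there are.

count = 1; pairs: (0,4)

α = atan 0.15 = 8.53°;  2α = 17.06°
n_0 = (-0.9116, +0.4111)
n_1 = (-0.8276, -0.5613)
n_2 = (-0.1343, -0.9909)
n_3 = (+0.6288, -0.7776)
n_4 = (+0.9235, -0.3835)
n_5 = (+0.9955, +0.0951)
n_6 = (+0.4290, +0.9033)
  (0,1): δ = 121.58°  ·
  (0,2): δ = 73.44°  ·
  (0,3): δ = 26.76°  ·
  (0,4): δ = 1.72°  ✓
  (0,5): δ = 29.73°  ·
  (0,6): δ = 88.87°  ·
  (1,2): δ = 131.86°  ·
  (1,3): δ = 85.19°  ·
  (1,4): δ = 56.70°  ·
  (1,5): δ = 28.69°  ·
  (1,6): δ = 30.45°  ·
  (2,3): δ = 133.32°  ·
  (2,4): δ = 104.84°  ·
  (2,5): δ = 76.83°  ·
  (2,6): δ = 17.69°  ·
  (3,4): δ = 151.51°  ·
  (3,5): δ = 123.51°  ·
  (3,6): δ = 64.36°  ·
  (4,5): δ = 151.99°  ·
  (4,6): δ = 92.85°  ·
  (5,6): δ = 120.86°  ·
antipodal pairs: 1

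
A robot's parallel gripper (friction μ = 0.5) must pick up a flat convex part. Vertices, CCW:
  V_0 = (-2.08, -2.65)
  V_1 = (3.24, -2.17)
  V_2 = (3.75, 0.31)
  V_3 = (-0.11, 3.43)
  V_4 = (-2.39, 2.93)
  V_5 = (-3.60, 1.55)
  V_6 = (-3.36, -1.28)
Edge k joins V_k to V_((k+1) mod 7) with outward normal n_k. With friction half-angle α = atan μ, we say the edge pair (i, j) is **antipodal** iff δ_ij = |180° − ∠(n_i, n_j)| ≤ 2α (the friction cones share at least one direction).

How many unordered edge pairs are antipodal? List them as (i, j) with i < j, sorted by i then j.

count = 7; pairs: (0,2), (0,3), (0,4), (1,4), (1,5), (2,5), (2,6)

α = atan 0.5 = 26.57°;  2α = 53.13°
n_0 = (+0.0899, -0.9960)
n_1 = (+0.9795, -0.2014)
n_2 = (+0.6286, +0.7777)
n_3 = (-0.2142, +0.9768)
n_4 = (-0.7519, +0.6593)
n_5 = (-0.9964, -0.0845)
n_6 = (-0.7307, -0.6827)
  (0,1): δ = 106.78°  ·
  (0,2): δ = 44.10°  ✓
  (0,3): δ = 7.21°  ✓
  (0,4): δ = 43.60°  ✓
  (0,5): δ = 89.69°  ·
  (0,6): δ = 127.90°  ·
  (1,2): δ = 117.33°  ·
  (1,3): δ = 66.01°  ·
  (1,4): δ = 29.62°  ✓
  (1,5): δ = 16.47°  ✓
  (1,6): δ = 54.68°  ·
  (2,3): δ = 128.68°  ·
  (2,4): δ = 92.30°  ·
  (2,5): δ = 46.20°  ✓
  (2,6): δ = 8.00°  ✓
  (3,4): δ = 143.61°  ·
  (3,5): δ = 97.52°  ·
  (3,6): δ = 59.31°  ·
  (4,5): δ = 133.91°  ·
  (4,6): δ = 95.70°  ·
  (5,6): δ = 141.79°  ·
antipodal pairs: 7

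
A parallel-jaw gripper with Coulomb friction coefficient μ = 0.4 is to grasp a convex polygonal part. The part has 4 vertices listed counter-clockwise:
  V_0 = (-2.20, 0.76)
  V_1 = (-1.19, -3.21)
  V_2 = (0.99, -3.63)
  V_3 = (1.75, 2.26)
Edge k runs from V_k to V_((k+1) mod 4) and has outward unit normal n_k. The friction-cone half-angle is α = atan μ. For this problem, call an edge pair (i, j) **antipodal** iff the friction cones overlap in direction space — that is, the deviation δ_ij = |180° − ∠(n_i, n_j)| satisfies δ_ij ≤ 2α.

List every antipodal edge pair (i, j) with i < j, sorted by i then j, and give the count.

α = atan 0.4 = 21.80°;  2α = 43.60°
n_0 = (-0.9691, -0.2466)
n_1 = (-0.1892, -0.9819)
n_2 = (+0.9918, -0.1280)
n_3 = (-0.3550, +0.9349)
  (0,1): δ = 115.18°  ·
  (0,2): δ = 21.63°  ✓
  (0,3): δ = 96.52°  ·
  (1,2): δ = 86.45°  ·
  (1,3): δ = 31.70°  ✓
  (2,3): δ = 61.85°  ·
antipodal pairs: 2

count = 2; pairs: (0,2), (1,3)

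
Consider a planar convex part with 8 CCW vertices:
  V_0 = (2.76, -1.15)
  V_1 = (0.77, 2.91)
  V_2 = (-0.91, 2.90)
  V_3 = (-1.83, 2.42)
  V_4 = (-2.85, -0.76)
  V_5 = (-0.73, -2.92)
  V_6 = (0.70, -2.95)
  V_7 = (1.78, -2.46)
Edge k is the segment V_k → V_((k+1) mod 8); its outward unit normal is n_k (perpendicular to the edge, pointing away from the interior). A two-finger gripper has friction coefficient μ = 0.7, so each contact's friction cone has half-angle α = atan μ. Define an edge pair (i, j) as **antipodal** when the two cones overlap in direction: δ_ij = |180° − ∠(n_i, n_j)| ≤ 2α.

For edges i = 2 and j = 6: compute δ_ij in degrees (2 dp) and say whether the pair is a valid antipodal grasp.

δ = 3.15°, valid

α = atan 0.7 = 34.99°;  2α = 69.98°
edge 2: e_2 = (-0.92, -0.48);  n_2 = (-0.4626, +0.8866)
edge 6: e_6 = (+1.08, +0.49);  n_6 = (+0.4132, -0.9107)
∠(n_2, n_6) = 176.85°
δ = |180° − 176.85°| = 3.15°
3.15° ≤ 2α = 69.98°  →  valid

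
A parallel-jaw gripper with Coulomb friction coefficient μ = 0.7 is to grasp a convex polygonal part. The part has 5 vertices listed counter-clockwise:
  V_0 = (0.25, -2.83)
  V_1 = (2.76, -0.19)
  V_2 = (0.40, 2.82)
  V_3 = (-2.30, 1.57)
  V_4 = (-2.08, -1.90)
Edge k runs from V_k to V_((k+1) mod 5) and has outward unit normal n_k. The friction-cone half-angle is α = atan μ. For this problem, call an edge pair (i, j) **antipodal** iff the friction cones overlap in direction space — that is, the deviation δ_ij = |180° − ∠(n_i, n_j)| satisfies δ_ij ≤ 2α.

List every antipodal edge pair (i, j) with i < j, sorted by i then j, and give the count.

α = atan 0.7 = 34.99°;  2α = 69.98°
n_0 = (+0.7247, -0.6890)
n_1 = (+0.7870, +0.6170)
n_2 = (-0.4201, +0.9075)
n_3 = (-0.9980, -0.0633)
n_4 = (-0.3707, -0.9288)
  (0,1): δ = 98.35°  ·
  (0,2): δ = 21.60°  ✓
  (0,3): δ = 47.18°  ✓
  (0,4): δ = 111.80°  ·
  (1,2): δ = 103.26°  ·
  (1,3): δ = 34.47°  ✓
  (1,4): δ = 30.14°  ✓
  (2,3): δ = 111.21°  ·
  (2,4): δ = 46.60°  ✓
  (3,4): δ = 115.39°  ·
antipodal pairs: 5

count = 5; pairs: (0,2), (0,3), (1,3), (1,4), (2,4)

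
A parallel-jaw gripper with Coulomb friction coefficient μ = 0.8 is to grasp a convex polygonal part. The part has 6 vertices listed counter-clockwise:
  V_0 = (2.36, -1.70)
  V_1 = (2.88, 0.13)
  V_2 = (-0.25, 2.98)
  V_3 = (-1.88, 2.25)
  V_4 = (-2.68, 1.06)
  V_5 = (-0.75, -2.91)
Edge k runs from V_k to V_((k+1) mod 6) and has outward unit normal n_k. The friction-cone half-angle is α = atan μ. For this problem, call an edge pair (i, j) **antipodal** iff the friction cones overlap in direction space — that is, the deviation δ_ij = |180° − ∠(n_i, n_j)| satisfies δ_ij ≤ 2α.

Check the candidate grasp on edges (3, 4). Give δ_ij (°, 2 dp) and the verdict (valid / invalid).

α = atan 0.8 = 38.66°;  2α = 77.32°
edge 3: e_3 = (-0.80, -1.19);  n_3 = (-0.8299, +0.5579)
edge 4: e_4 = (+1.93, -3.97);  n_4 = (-0.8994, -0.4372)
∠(n_3, n_4) = 59.84°
δ = |180° − 59.84°| = 120.16°
120.16° > 2α = 77.32°  →  invalid

δ = 120.16°, invalid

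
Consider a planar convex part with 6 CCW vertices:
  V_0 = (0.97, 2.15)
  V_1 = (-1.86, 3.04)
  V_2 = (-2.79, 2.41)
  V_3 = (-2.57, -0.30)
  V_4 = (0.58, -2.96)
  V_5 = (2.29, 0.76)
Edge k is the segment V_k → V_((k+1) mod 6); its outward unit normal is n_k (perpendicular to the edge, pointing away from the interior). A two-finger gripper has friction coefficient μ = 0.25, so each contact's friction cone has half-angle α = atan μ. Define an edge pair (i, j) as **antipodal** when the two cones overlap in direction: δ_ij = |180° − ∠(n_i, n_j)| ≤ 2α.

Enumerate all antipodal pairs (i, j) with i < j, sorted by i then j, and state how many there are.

count = 2; pairs: (0,3), (3,5)

α = atan 0.25 = 14.04°;  2α = 28.07°
n_0 = (+0.3000, +0.9539)
n_1 = (-0.5608, +0.8279)
n_2 = (-0.9967, -0.0809)
n_3 = (-0.6452, -0.7640)
n_4 = (+0.9086, -0.4177)
n_5 = (+0.7251, +0.6886)
  (0,1): δ = 128.43°  ·
  (0,2): δ = 67.90°  ·
  (0,3): δ = 22.72°  ✓
  (0,4): δ = 82.77°  ·
  (0,5): δ = 150.98°  ·
  (1,2): δ = 119.47°  ·
  (1,3): δ = 74.29°  ·
  (1,4): δ = 31.20°  ·
  (1,5): δ = 99.41°  ·
  (2,3): δ = 134.82°  ·
  (2,4): δ = 29.33°  ·
  (2,5): δ = 38.88°  ·
  (3,4): δ = 74.51°  ·
  (3,5): δ = 6.30°  ✓
  (4,5): δ = 111.79°  ·
antipodal pairs: 2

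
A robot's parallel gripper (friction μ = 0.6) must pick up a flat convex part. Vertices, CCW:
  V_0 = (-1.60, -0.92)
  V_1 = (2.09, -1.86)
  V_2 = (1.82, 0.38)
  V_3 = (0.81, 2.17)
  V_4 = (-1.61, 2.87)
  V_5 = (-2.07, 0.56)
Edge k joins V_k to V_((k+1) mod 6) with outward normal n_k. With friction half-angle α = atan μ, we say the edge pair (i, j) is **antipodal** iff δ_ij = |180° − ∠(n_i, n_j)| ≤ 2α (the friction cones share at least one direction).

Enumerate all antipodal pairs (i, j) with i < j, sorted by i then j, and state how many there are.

count = 7; pairs: (0,2), (0,3), (1,4), (1,5), (2,4), (2,5), (3,5)

α = atan 0.6 = 30.96°;  2α = 61.93°
n_0 = (-0.2469, -0.9691)
n_1 = (+0.9928, +0.1197)
n_2 = (+0.8709, +0.4914)
n_3 = (+0.2779, +0.9606)
n_4 = (-0.9807, +0.1953)
n_5 = (-0.9531, -0.3027)
  (0,1): δ = 68.84°  ·
  (0,2): δ = 46.27°  ✓
  (0,3): δ = 1.84°  ✓
  (0,4): δ = 93.03°  ·
  (0,5): δ = 121.91°  ·
  (1,2): δ = 157.44°  ·
  (1,3): δ = 113.01°  ·
  (1,4): δ = 18.14°  ✓
  (1,5): δ = 10.75°  ✓
  (2,3): δ = 135.57°  ·
  (2,4): δ = 40.70°  ✓
  (2,5): δ = 11.82°  ✓
  (3,4): δ = 85.13°  ·
  (3,5): δ = 56.25°  ✓
  (4,5): δ = 151.12°  ·
antipodal pairs: 7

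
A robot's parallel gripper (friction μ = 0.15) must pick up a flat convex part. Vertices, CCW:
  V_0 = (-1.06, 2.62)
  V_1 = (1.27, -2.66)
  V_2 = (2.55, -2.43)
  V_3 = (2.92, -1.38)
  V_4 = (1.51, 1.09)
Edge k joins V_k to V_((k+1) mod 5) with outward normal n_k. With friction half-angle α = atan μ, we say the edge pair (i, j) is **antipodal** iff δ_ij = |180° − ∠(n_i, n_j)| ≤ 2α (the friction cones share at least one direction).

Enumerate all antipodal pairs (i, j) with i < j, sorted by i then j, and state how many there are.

count = 1; pairs: (0,3)

α = atan 0.15 = 8.53°;  2α = 17.06°
n_0 = (-0.9149, -0.4037)
n_1 = (+0.1769, -0.9842)
n_2 = (+0.9432, -0.3324)
n_3 = (+0.8685, +0.4958)
n_4 = (+0.5115, +0.8593)
  (0,1): δ = 103.62°  ·
  (0,2): δ = 43.22°  ·
  (0,3): δ = 5.91°  ✓
  (0,4): δ = 35.42°  ·
  (1,2): δ = 119.60°  ·
  (1,3): δ = 70.47°  ·
  (1,4): δ = 40.95°  ·
  (2,3): δ = 130.87°  ·
  (2,4): δ = 101.36°  ·
  (3,4): δ = 150.49°  ·
antipodal pairs: 1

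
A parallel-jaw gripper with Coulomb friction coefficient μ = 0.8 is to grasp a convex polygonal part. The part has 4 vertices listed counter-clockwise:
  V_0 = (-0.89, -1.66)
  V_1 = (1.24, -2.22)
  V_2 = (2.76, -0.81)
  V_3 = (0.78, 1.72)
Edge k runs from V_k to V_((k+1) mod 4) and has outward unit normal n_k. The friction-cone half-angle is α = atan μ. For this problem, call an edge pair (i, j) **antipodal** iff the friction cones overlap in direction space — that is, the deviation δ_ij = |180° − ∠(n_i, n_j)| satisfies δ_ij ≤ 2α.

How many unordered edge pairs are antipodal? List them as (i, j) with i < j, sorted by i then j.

α = atan 0.8 = 38.66°;  2α = 77.32°
n_0 = (-0.2543, -0.9671)
n_1 = (+0.6801, -0.7331)
n_2 = (+0.7875, +0.6163)
n_3 = (-0.8965, +0.4430)
  (0,1): δ = 122.42°  ·
  (0,2): δ = 37.22°  ✓
  (0,3): δ = 78.44°  ·
  (1,2): δ = 94.80°  ·
  (1,3): δ = 20.86°  ✓
  (2,3): δ = 64.34°  ✓
antipodal pairs: 3

count = 3; pairs: (0,2), (1,3), (2,3)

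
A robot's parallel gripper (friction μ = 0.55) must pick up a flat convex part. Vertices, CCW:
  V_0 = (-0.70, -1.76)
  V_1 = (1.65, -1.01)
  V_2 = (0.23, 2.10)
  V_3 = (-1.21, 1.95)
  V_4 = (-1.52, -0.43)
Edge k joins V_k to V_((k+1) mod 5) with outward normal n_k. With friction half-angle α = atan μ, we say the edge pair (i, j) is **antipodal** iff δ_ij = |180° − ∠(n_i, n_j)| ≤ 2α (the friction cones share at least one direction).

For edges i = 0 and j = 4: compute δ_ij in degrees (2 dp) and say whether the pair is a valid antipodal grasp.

δ = 103.96°, invalid

α = atan 0.55 = 28.81°;  2α = 57.62°
edge 0: e_0 = (+2.35, +0.75);  n_0 = (+0.3040, -0.9527)
edge 4: e_4 = (+0.82, -1.33);  n_4 = (-0.8512, -0.5248)
∠(n_0, n_4) = 76.04°
δ = |180° − 76.04°| = 103.96°
103.96° > 2α = 57.62°  →  invalid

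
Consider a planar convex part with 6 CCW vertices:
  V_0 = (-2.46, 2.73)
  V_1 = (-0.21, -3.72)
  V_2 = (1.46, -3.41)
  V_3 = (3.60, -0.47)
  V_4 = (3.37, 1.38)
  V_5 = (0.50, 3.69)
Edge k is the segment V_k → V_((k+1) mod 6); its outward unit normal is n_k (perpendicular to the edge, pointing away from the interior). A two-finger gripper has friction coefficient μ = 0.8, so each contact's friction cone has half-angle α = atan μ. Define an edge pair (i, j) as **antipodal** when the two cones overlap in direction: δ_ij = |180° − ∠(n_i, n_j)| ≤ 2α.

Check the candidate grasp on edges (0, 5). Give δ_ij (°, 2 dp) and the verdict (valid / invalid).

δ = 88.74°, invalid

α = atan 0.8 = 38.66°;  2α = 77.32°
edge 0: e_0 = (+2.25, -6.45);  n_0 = (-0.9442, -0.3294)
edge 5: e_5 = (-2.96, -0.96);  n_5 = (-0.3085, +0.9512)
∠(n_0, n_5) = 91.26°
δ = |180° − 91.26°| = 88.74°
88.74° > 2α = 77.32°  →  invalid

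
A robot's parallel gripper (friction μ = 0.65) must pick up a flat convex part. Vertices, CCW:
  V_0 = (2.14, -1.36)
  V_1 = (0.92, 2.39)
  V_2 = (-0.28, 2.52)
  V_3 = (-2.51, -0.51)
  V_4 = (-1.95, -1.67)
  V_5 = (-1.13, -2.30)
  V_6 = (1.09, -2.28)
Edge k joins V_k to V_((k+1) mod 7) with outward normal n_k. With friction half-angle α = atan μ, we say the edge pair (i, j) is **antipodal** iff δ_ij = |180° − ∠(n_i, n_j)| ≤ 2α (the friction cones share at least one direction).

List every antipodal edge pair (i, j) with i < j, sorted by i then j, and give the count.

count = 9; pairs: (0,2), (0,3), (0,4), (1,3), (1,4), (1,5), (1,6), (2,5), (2,6)

α = atan 0.65 = 33.02°;  2α = 66.05°
n_0 = (+0.9509, +0.3094)
n_1 = (+0.1077, +0.9942)
n_2 = (-0.8054, +0.5927)
n_3 = (-0.9006, -0.4347)
n_4 = (-0.6092, -0.7930)
n_5 = (+0.0090, -1.0000)
n_6 = (+0.6590, -0.7521)
  (0,1): δ = 114.20°  ·
  (0,2): δ = 54.37°  ✓
  (0,3): δ = 7.75°  ✓
  (0,4): δ = 34.44°  ✓
  (0,5): δ = 72.49°  ·
  (0,6): δ = 113.20°  ·
  (1,2): δ = 120.17°  ·
  (1,3): δ = 58.05°  ✓
  (1,4): δ = 31.35°  ✓
  (1,5): δ = 6.70°  ✓
  (1,6): δ = 47.41°  ✓
  (2,3): δ = 117.88°  ·
  (2,4): δ = 91.18°  ·
  (2,5): δ = 53.13°  ✓
  (2,6): δ = 12.42°  ✓
  (3,4): δ = 153.30°  ·
  (3,5): δ = 115.25°  ·
  (3,6): δ = 74.54°  ·
  (4,5): δ = 141.95°  ·
  (4,6): δ = 101.24°  ·
  (5,6): δ = 139.29°  ·
antipodal pairs: 9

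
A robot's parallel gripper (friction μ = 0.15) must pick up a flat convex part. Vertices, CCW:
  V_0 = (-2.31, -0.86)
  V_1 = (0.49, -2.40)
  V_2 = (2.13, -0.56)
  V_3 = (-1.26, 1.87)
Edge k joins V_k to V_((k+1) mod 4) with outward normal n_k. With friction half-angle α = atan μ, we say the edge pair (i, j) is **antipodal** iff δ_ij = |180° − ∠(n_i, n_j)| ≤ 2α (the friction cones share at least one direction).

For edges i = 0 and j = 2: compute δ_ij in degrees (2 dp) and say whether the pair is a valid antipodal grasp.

δ = 6.82°, valid

α = atan 0.15 = 8.53°;  2α = 17.06°
edge 0: e_0 = (+2.80, -1.54);  n_0 = (-0.4819, -0.8762)
edge 2: e_2 = (-3.39, +2.43);  n_2 = (+0.5826, +0.8128)
∠(n_0, n_2) = 173.18°
δ = |180° − 173.18°| = 6.82°
6.82° ≤ 2α = 17.06°  →  valid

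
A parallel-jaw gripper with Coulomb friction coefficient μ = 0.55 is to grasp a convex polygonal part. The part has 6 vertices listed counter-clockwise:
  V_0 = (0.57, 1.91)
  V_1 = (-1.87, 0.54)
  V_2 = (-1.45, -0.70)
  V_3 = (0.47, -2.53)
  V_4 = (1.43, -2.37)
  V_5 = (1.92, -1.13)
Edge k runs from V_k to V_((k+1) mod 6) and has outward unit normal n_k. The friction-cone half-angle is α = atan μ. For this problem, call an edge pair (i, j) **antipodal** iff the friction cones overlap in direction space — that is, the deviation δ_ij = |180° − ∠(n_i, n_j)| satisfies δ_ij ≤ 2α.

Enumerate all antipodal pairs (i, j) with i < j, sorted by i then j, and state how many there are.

count = 5; pairs: (0,3), (0,4), (1,4), (1,5), (2,5)

α = atan 0.55 = 28.81°;  2α = 57.62°
n_0 = (-0.4896, +0.8720)
n_1 = (-0.9471, -0.3208)
n_2 = (-0.6899, -0.7239)
n_3 = (+0.1644, -0.9864)
n_4 = (+0.9300, -0.3675)
n_5 = (+0.9139, +0.4059)
  (0,1): δ = 100.60°  ·
  (0,2): δ = 72.94°  ·
  (0,3): δ = 19.85°  ✓
  (0,4): δ = 39.12°  ✓
  (0,5): δ = 84.63°  ·
  (1,2): δ = 152.34°  ·
  (1,3): δ = 99.25°  ·
  (1,4): δ = 40.27°  ✓
  (1,5): δ = 5.23°  ✓
  (2,3): δ = 126.91°  ·
  (2,4): δ = 67.94°  ·
  (2,5): δ = 22.43°  ✓
  (3,4): δ = 121.02°  ·
  (3,5): δ = 75.52°  ·
  (4,5): δ = 134.49°  ·
antipodal pairs: 5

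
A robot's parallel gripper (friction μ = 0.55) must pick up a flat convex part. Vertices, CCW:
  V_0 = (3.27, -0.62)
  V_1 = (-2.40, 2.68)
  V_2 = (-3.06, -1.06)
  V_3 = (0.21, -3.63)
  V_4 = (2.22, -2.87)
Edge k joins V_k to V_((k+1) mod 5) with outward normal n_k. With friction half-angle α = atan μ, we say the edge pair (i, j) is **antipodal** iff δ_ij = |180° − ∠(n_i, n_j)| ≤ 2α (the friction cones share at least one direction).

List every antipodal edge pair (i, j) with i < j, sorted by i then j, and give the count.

α = atan 0.55 = 28.81°;  2α = 57.62°
n_0 = (+0.5030, +0.8643)
n_1 = (-0.9848, +0.1738)
n_2 = (-0.6179, -0.7862)
n_3 = (+0.3537, -0.9354)
n_4 = (+0.9062, -0.4229)
  (0,1): δ = 69.81°  ·
  (0,2): δ = 7.97°  ✓
  (0,3): δ = 50.91°  ✓
  (0,4): δ = 95.18°  ·
  (1,2): δ = 118.16°  ·
  (1,3): δ = 59.28°  ·
  (1,4): δ = 15.01°  ✓
  (2,3): δ = 121.12°  ·
  (2,4): δ = 76.85°  ·
  (3,4): δ = 135.73°  ·
antipodal pairs: 3

count = 3; pairs: (0,2), (0,3), (1,4)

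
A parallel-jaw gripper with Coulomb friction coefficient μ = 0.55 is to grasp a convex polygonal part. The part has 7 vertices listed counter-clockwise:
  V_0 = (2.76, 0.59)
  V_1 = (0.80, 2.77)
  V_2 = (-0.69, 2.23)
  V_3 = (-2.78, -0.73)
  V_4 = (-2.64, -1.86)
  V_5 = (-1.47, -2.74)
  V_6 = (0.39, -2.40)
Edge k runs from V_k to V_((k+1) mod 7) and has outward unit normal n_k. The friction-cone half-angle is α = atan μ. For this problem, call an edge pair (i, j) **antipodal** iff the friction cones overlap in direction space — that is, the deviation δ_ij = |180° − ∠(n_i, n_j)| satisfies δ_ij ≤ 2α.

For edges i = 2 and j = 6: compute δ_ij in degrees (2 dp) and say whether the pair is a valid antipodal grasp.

δ = 3.18°, valid

α = atan 0.55 = 28.81°;  2α = 57.62°
edge 2: e_2 = (-2.09, -2.96);  n_2 = (-0.8169, +0.5768)
edge 6: e_6 = (+2.37, +2.99);  n_6 = (+0.7837, -0.6212)
∠(n_2, n_6) = 176.82°
δ = |180° − 176.82°| = 3.18°
3.18° ≤ 2α = 57.62°  →  valid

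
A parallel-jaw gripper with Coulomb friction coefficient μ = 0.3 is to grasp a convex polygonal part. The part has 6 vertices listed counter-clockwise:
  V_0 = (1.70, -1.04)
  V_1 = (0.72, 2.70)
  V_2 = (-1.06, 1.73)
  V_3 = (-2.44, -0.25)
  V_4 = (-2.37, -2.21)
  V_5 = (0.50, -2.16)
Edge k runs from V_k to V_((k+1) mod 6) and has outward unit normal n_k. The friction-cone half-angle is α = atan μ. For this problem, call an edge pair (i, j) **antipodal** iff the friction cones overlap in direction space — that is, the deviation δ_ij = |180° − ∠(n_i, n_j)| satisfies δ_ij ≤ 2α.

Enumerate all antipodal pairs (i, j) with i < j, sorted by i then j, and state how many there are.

count = 4; pairs: (0,3), (1,4), (1,5), (2,5)

α = atan 0.3 = 16.70°;  2α = 33.40°
n_0 = (+0.9673, +0.2535)
n_1 = (-0.4785, +0.8781)
n_2 = (-0.8204, +0.5718)
n_3 = (-0.9994, -0.0357)
n_4 = (+0.0174, -0.9998)
n_5 = (+0.6823, -0.7311)
  (0,1): δ = 76.10°  ·
  (0,2): δ = 49.56°  ·
  (0,3): δ = 12.64°  ✓
  (0,4): δ = 76.31°  ·
  (0,5): δ = 118.34°  ·
  (1,2): δ = 153.46°  ·
  (1,3): δ = 116.54°  ·
  (1,4): δ = 27.59°  ✓
  (1,5): δ = 14.44°  ✓
  (2,3): δ = 143.08°  ·
  (2,4): δ = 54.13°  ·
  (2,5): δ = 12.10°  ✓
  (3,4): δ = 91.05°  ·
  (3,5): δ = 49.02°  ·
  (4,5): δ = 137.97°  ·
antipodal pairs: 4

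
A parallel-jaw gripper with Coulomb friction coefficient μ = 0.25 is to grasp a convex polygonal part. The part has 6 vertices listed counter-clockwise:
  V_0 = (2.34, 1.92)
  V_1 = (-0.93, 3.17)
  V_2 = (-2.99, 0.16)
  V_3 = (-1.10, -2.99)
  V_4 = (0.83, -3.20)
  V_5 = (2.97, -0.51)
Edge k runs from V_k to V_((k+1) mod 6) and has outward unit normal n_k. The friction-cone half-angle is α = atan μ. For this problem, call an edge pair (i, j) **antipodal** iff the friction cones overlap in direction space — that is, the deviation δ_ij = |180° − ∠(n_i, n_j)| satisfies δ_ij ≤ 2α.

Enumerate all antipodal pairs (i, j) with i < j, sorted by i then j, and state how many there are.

count = 3; pairs: (0,3), (1,4), (2,5)

α = atan 0.25 = 14.04°;  2α = 28.07°
n_0 = (+0.3571, +0.9341)
n_1 = (-0.8252, +0.5648)
n_2 = (-0.8575, -0.5145)
n_3 = (-0.1082, -0.9941)
n_4 = (+0.7826, -0.6226)
n_5 = (+0.9680, +0.2510)
  (0,1): δ = 103.47°  ·
  (0,2): δ = 38.12°  ·
  (0,3): δ = 14.71°  ✓
  (0,4): δ = 72.42°  ·
  (0,5): δ = 125.45°  ·
  (1,2): δ = 114.65°  ·
  (1,3): δ = 61.82°  ·
  (1,4): δ = 4.12°  ✓
  (1,5): δ = 48.92°  ·
  (2,3): δ = 127.17°  ·
  (2,4): δ = 69.47°  ·
  (2,5): δ = 16.43°  ✓
  (3,4): δ = 122.29°  ·
  (3,5): δ = 69.26°  ·
  (4,5): δ = 126.96°  ·
antipodal pairs: 3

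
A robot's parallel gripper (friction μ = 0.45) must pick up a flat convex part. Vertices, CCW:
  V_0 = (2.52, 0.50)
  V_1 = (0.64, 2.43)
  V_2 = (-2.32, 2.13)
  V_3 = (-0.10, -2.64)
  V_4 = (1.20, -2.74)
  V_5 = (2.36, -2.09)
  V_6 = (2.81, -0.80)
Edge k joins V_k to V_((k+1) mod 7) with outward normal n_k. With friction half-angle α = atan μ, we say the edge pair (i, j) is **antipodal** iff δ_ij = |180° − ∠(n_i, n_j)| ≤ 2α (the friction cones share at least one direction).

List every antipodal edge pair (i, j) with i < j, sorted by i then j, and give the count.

count = 6; pairs: (0,2), (0,3), (1,3), (1,4), (2,5), (2,6)

α = atan 0.45 = 24.23°;  2α = 48.46°
n_0 = (+0.7163, +0.6978)
n_1 = (-0.1008, +0.9949)
n_2 = (-0.9066, -0.4219)
n_3 = (-0.0767, -0.9971)
n_4 = (+0.4888, -0.8724)
n_5 = (+0.9442, -0.3294)
n_6 = (+0.9760, +0.2177)
  (0,1): δ = 128.46°  ·
  (0,2): δ = 19.29°  ✓
  (0,3): δ = 41.35°  ✓
  (0,4): δ = 75.02°  ·
  (0,5): δ = 116.52°  ·
  (0,6): δ = 148.33°  ·
  (1,2): δ = 70.83°  ·
  (1,3): δ = 10.19°  ✓
  (1,4): δ = 23.48°  ✓
  (1,5): δ = 64.98°  ·
  (1,6): δ = 96.79°  ·
  (2,3): δ = 119.36°  ·
  (2,4): δ = 85.69°  ·
  (2,5): δ = 44.19°  ✓
  (2,6): δ = 12.38°  ✓
  (3,4): δ = 146.34°  ·
  (3,5): δ = 104.83°  ·
  (3,6): δ = 73.03°  ·
  (4,5): δ = 138.49°  ·
  (4,6): δ = 106.69°  ·
  (5,6): δ = 148.19°  ·
antipodal pairs: 6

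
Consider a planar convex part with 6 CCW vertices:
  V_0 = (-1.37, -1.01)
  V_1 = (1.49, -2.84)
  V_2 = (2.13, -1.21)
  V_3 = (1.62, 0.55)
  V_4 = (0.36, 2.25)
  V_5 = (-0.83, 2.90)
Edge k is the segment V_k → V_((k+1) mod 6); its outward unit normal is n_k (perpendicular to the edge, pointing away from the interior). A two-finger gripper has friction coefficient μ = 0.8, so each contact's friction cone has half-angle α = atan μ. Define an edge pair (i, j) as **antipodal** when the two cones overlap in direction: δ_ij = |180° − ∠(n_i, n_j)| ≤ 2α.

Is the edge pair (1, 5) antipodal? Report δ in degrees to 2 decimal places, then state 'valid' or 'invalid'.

α = atan 0.8 = 38.66°;  2α = 77.32°
edge 1: e_1 = (+0.64, +1.63);  n_1 = (+0.9308, -0.3655)
edge 5: e_5 = (-0.54, -3.91);  n_5 = (-0.9906, +0.1368)
∠(n_1, n_5) = 166.43°
δ = |180° − 166.43°| = 13.57°
13.57° ≤ 2α = 77.32°  →  valid

δ = 13.57°, valid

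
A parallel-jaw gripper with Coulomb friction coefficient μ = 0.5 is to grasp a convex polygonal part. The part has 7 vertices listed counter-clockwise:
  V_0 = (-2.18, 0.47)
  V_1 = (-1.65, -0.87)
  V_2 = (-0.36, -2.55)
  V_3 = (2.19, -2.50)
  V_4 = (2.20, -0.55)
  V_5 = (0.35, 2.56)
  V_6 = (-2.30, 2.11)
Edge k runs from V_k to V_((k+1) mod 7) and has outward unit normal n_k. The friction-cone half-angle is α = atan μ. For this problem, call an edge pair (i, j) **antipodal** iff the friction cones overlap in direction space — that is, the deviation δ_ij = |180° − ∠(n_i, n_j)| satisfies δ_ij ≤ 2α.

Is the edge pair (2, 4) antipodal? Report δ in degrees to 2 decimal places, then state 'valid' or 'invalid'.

δ = 60.38°, invalid

α = atan 0.5 = 26.57°;  2α = 53.13°
edge 2: e_2 = (+2.55, +0.05);  n_2 = (+0.0196, -0.9998)
edge 4: e_4 = (-1.85, +3.11);  n_4 = (+0.8594, +0.5112)
∠(n_2, n_4) = 119.62°
δ = |180° − 119.62°| = 60.38°
60.38° > 2α = 53.13°  →  invalid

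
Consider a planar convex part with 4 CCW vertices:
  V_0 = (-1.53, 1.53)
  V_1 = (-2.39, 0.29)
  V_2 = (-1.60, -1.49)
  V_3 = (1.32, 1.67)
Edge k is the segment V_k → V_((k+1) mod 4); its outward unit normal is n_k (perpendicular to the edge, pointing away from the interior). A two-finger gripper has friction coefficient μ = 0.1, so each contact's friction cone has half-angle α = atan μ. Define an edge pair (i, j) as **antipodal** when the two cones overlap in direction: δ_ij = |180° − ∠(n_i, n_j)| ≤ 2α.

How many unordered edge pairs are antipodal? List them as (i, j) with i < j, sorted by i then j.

α = atan 0.1 = 5.71°;  2α = 11.42°
n_0 = (-0.8217, +0.5699)
n_1 = (-0.9140, -0.4057)
n_2 = (+0.7344, -0.6787)
n_3 = (-0.0491, +0.9988)
  (0,1): δ = 121.32°  ·
  (0,2): δ = 8.00°  ✓
  (0,3): δ = 127.56°  ·
  (1,2): δ = 66.67°  ·
  (1,3): δ = 68.88°  ·
  (2,3): δ = 44.45°  ·
antipodal pairs: 1

count = 1; pairs: (0,2)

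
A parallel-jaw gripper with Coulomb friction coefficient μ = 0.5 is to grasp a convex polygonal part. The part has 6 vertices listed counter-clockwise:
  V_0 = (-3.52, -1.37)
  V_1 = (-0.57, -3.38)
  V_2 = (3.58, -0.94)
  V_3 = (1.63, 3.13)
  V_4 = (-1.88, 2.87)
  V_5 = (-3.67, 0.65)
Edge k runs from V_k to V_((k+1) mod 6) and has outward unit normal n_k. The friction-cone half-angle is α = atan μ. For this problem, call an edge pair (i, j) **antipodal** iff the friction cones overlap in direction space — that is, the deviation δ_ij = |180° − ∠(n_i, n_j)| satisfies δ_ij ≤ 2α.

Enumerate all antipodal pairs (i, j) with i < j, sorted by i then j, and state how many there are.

α = atan 0.5 = 26.57°;  2α = 53.13°
n_0 = (-0.5631, -0.8264)
n_1 = (+0.5068, -0.8620)
n_2 = (+0.9018, +0.4321)
n_3 = (-0.0739, +0.9973)
n_4 = (-0.7785, +0.6277)
n_5 = (-0.9973, -0.0741)
  (0,1): δ = 115.28°  ·
  (0,2): δ = 30.13°  ✓
  (0,3): δ = 38.51°  ✓
  (0,4): δ = 85.39°  ·
  (0,5): δ = 128.52°  ·
  (1,2): δ = 94.85°  ·
  (1,3): δ = 26.22°  ✓
  (1,4): δ = 20.67°  ✓
  (1,5): δ = 63.79°  ·
  (2,3): δ = 111.36°  ·
  (2,4): δ = 64.48°  ·
  (2,5): δ = 21.35°  ✓
  (3,4): δ = 133.12°  ·
  (3,5): δ = 89.99°  ·
  (4,5): δ = 136.87°  ·
antipodal pairs: 5

count = 5; pairs: (0,2), (0,3), (1,3), (1,4), (2,5)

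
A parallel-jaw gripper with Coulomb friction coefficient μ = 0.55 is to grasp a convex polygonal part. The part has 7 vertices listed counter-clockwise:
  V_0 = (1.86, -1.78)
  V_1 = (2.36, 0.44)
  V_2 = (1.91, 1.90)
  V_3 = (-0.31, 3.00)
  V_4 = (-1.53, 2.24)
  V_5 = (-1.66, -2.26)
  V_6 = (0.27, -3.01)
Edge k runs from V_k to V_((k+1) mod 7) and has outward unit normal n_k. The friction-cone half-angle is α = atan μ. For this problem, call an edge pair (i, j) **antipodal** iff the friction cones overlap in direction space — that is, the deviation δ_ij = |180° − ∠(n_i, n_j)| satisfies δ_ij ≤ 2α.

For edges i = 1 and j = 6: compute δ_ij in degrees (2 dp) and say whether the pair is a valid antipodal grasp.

α = atan 0.55 = 28.81°;  2α = 57.62°
edge 1: e_1 = (-0.45, +1.46);  n_1 = (+0.9556, +0.2945)
edge 6: e_6 = (+1.59, +1.23);  n_6 = (+0.6119, -0.7910)
∠(n_1, n_6) = 69.41°
δ = |180° − 69.41°| = 110.59°
110.59° > 2α = 57.62°  →  invalid

δ = 110.59°, invalid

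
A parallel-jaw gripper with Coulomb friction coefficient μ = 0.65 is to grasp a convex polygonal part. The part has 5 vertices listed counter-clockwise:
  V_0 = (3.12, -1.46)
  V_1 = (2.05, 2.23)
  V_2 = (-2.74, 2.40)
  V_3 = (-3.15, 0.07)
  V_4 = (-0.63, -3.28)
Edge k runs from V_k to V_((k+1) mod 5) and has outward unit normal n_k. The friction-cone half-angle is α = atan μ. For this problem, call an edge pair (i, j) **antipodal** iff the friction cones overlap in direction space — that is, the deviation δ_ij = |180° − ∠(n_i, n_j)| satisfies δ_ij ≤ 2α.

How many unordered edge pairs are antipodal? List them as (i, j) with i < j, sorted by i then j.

α = atan 0.65 = 33.02°;  2α = 66.05°
n_0 = (+0.9604, +0.2785)
n_1 = (+0.0355, +0.9994)
n_2 = (-0.9849, +0.1733)
n_3 = (-0.7991, -0.6011)
n_4 = (+0.4366, -0.8996)
  (0,1): δ = 108.20°  ·
  (0,2): δ = 26.15°  ✓
  (0,3): δ = 20.78°  ✓
  (0,4): δ = 99.72°  ·
  (1,2): δ = 97.95°  ·
  (1,3): δ = 51.02°  ✓
  (1,4): δ = 27.92°  ✓
  (2,3): δ = 133.07°  ·
  (2,4): δ = 54.13°  ✓
  (3,4): δ = 101.06°  ·
antipodal pairs: 5

count = 5; pairs: (0,2), (0,3), (1,3), (1,4), (2,4)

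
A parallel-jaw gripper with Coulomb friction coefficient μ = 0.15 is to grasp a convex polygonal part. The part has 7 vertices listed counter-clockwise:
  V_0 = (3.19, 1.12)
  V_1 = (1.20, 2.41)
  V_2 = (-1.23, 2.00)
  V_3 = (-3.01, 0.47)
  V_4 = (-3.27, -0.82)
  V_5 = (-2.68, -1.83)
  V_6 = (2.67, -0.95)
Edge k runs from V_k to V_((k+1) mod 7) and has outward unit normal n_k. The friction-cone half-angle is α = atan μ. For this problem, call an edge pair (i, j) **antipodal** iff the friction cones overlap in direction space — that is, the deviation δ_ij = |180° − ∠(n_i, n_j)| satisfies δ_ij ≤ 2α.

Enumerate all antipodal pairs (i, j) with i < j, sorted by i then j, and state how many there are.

count = 2; pairs: (1,5), (3,6)

α = atan 0.15 = 8.53°;  2α = 17.06°
n_0 = (+0.5440, +0.8391)
n_1 = (-0.1664, +0.9861)
n_2 = (-0.6518, +0.7584)
n_3 = (-0.9803, +0.1976)
n_4 = (-0.8635, -0.5044)
n_5 = (+0.1623, -0.9867)
n_6 = (+0.9699, -0.2436)
  (0,1): δ = 137.47°  ·
  (0,2): δ = 106.37°  ·
  (0,3): δ = 68.44°  ·
  (0,4): δ = 26.76°  ·
  (0,5): δ = 42.29°  ·
  (0,6): δ = 108.85°  ·
  (1,2): δ = 148.90°  ·
  (1,3): δ = 110.97°  ·
  (1,4): δ = 69.29°  ·
  (1,5): δ = 0.24°  ✓
  (1,6): δ = 66.32°  ·
  (2,3): δ = 142.08°  ·
  (2,4): δ = 100.39°  ·
  (2,5): δ = 31.34°  ·
  (2,6): δ = 35.22°  ·
  (3,4): δ = 138.31°  ·
  (3,5): δ = 69.26°  ·
  (3,6): δ = 2.71°  ✓
  (4,5): δ = 110.95°  ·
  (4,6): δ = 44.39°  ·
  (5,6): δ = 113.44°  ·
antipodal pairs: 2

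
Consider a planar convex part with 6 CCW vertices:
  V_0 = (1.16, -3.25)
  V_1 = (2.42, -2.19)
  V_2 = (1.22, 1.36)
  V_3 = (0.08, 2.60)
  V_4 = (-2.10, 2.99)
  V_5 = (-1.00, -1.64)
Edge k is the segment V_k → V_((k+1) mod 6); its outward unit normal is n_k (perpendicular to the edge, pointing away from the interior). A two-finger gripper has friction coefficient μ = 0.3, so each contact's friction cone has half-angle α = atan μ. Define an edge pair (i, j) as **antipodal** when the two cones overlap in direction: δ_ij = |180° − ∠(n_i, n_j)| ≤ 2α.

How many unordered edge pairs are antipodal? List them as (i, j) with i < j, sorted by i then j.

α = atan 0.3 = 16.70°;  2α = 33.40°
n_0 = (+0.6438, -0.7652)
n_1 = (+0.9473, +0.3202)
n_2 = (+0.7362, +0.6768)
n_3 = (+0.1761, +0.9844)
n_4 = (-0.9729, -0.2311)
n_5 = (-0.5976, -0.8018)
  (0,1): δ = 111.40°  ·
  (0,2): δ = 87.48°  ·
  (0,3): δ = 50.22°  ·
  (0,4): δ = 63.29°  ·
  (0,5): δ = 103.23°  ·
  (1,2): δ = 156.08°  ·
  (1,3): δ = 118.82°  ·
  (1,4): δ = 5.31°  ✓
  (1,5): δ = 34.62°  ·
  (2,3): δ = 142.74°  ·
  (2,4): δ = 29.23°  ✓
  (2,5): δ = 10.71°  ✓
  (3,4): δ = 66.49°  ·
  (3,5): δ = 26.56°  ✓
  (4,5): δ = 140.06°  ·
antipodal pairs: 4

count = 4; pairs: (1,4), (2,4), (2,5), (3,5)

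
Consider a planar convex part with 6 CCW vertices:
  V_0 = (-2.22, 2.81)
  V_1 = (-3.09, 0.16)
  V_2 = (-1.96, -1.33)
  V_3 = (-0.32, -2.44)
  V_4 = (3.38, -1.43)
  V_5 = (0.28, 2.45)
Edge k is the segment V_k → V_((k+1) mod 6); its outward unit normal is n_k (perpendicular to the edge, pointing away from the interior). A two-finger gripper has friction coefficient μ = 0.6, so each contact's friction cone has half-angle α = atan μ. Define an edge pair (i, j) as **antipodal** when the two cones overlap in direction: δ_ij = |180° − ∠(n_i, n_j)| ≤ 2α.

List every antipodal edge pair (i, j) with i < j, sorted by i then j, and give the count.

count = 7; pairs: (0,3), (0,4), (1,4), (1,5), (2,4), (2,5), (3,5)

α = atan 0.6 = 30.96°;  2α = 61.93°
n_0 = (-0.9501, +0.3119)
n_1 = (-0.7968, -0.6043)
n_2 = (-0.5605, -0.8281)
n_3 = (+0.2633, -0.9647)
n_4 = (+0.7813, +0.6242)
n_5 = (+0.1425, +0.9898)
  (0,1): δ = 124.65°  ·
  (0,2): δ = 105.92°  ·
  (0,3): δ = 56.56°  ✓
  (0,4): δ = 56.80°  ✓
  (0,5): δ = 99.98°  ·
  (1,2): δ = 161.27°  ·
  (1,3): δ = 111.91°  ·
  (1,4): δ = 1.45°  ✓
  (1,5): δ = 44.63°  ✓
  (2,3): δ = 130.64°  ·
  (2,4): δ = 17.28°  ✓
  (2,5): δ = 25.90°  ✓
  (3,4): δ = 66.64°  ·
  (3,5): δ = 23.46°  ✓
  (4,5): δ = 136.82°  ·
antipodal pairs: 7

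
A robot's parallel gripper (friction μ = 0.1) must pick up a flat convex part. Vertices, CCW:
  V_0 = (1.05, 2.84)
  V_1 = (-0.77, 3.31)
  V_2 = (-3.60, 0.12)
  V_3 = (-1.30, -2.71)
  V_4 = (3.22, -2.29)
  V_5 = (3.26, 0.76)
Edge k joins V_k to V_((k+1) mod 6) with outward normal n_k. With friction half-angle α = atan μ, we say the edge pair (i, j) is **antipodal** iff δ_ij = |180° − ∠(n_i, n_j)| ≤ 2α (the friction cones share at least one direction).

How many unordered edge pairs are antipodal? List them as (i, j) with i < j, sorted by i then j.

count = 1; pairs: (2,5)

α = atan 0.1 = 5.71°;  2α = 11.42°
n_0 = (+0.2500, +0.9682)
n_1 = (-0.7481, +0.6636)
n_2 = (-0.7760, -0.6307)
n_3 = (+0.0925, -0.9957)
n_4 = (+0.9999, -0.0131)
n_5 = (+0.6854, +0.7282)
  (0,1): δ = 117.10°  ·
  (0,2): δ = 36.42°  ·
  (0,3): δ = 19.79°  ·
  (0,4): δ = 103.73°  ·
  (0,5): δ = 151.22°  ·
  (1,2): δ = 99.32°  ·
  (1,3): δ = 43.11°  ·
  (1,4): δ = 40.83°  ·
  (1,5): δ = 88.31°  ·
  (2,3): δ = 123.79°  ·
  (2,4): δ = 39.85°  ·
  (2,5): δ = 7.63°  ✓
  (3,4): δ = 96.06°  ·
  (3,5): δ = 48.57°  ·
  (4,5): δ = 132.51°  ·
antipodal pairs: 1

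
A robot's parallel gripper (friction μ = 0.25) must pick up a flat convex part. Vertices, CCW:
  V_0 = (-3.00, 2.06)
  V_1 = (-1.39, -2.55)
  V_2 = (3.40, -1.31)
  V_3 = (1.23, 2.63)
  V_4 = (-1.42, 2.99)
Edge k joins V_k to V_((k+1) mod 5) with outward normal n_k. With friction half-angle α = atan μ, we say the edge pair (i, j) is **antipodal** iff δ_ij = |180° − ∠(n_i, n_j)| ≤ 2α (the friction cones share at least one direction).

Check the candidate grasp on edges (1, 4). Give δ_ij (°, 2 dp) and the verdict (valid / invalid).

δ = 15.97°, valid

α = atan 0.25 = 14.04°;  2α = 28.07°
edge 1: e_1 = (+4.79, +1.24);  n_1 = (+0.2506, -0.9681)
edge 4: e_4 = (-1.58, -0.93);  n_4 = (-0.5073, +0.8618)
∠(n_1, n_4) = 164.03°
δ = |180° − 164.03°| = 15.97°
15.97° ≤ 2α = 28.07°  →  valid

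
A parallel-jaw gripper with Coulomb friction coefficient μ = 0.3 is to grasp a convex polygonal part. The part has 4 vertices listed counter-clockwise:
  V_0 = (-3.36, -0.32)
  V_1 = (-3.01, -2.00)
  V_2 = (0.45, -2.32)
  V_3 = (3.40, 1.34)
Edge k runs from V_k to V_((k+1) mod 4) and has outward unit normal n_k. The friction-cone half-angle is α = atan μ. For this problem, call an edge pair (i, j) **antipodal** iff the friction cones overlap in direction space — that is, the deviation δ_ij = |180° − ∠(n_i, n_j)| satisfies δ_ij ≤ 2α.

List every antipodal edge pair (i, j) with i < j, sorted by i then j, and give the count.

α = atan 0.3 = 16.70°;  2α = 33.40°
n_0 = (-0.9790, -0.2040)
n_1 = (-0.0921, -0.9958)
n_2 = (+0.7786, -0.6275)
n_3 = (-0.2385, +0.9711)
  (0,1): δ = 107.05°  ·
  (0,2): δ = 50.64°  ·
  (0,3): δ = 92.03°  ·
  (1,2): δ = 123.59°  ·
  (1,3): δ = 19.08°  ✓
  (2,3): δ = 37.33°  ·
antipodal pairs: 1

count = 1; pairs: (1,3)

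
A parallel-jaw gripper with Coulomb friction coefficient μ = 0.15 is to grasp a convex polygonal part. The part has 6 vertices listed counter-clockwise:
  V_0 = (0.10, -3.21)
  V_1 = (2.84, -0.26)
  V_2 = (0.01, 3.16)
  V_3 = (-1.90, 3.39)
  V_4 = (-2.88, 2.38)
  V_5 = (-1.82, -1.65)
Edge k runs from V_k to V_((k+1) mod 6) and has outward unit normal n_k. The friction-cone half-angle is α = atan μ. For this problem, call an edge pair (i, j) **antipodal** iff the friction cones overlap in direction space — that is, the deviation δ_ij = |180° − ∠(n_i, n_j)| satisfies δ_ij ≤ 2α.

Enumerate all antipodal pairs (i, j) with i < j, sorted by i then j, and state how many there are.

α = atan 0.15 = 8.53°;  2α = 17.06°
n_0 = (+0.7327, -0.6805)
n_1 = (+0.7704, +0.6375)
n_2 = (+0.1196, +0.9928)
n_3 = (-0.7177, +0.6964)
n_4 = (-0.9671, -0.2544)
n_5 = (-0.6306, -0.7761)
  (0,1): δ = 97.51°  ·
  (0,2): δ = 53.98°  ·
  (0,3): δ = 1.25°  ✓
  (0,4): δ = 57.62°  ·
  (0,5): δ = 93.79°  ·
  (1,2): δ = 136.47°  ·
  (1,3): δ = 83.74°  ·
  (1,4): δ = 24.87°  ·
  (1,5): δ = 11.30°  ✓
  (2,3): δ = 127.27°  ·
  (2,4): δ = 68.40°  ·
  (2,5): δ = 32.23°  ·
  (3,4): δ = 121.13°  ·
  (3,5): δ = 84.96°  ·
  (4,5): δ = 143.83°  ·
antipodal pairs: 2

count = 2; pairs: (0,3), (1,5)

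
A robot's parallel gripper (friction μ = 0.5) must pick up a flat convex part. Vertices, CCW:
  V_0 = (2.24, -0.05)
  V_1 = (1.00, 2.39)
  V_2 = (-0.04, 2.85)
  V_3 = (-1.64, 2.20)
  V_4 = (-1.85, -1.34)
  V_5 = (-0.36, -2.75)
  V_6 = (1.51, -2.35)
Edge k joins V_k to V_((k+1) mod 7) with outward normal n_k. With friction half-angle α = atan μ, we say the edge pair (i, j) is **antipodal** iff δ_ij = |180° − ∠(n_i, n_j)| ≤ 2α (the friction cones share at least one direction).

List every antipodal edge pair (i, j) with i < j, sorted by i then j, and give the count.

α = atan 0.5 = 26.57°;  2α = 53.13°
n_0 = (+0.8915, +0.4530)
n_1 = (+0.4045, +0.9145)
n_2 = (-0.3764, +0.9265)
n_3 = (-0.9982, +0.0592)
n_4 = (-0.6873, -0.7263)
n_5 = (+0.2092, -0.9779)
n_6 = (+0.9531, -0.3025)
  (0,1): δ = 140.80°  ·
  (0,2): δ = 94.83°  ·
  (0,3): δ = 30.33°  ✓
  (0,4): δ = 19.64°  ✓
  (0,5): δ = 75.13°  ·
  (0,6): δ = 135.45°  ·
  (1,2): δ = 134.03°  ·
  (1,3): δ = 69.53°  ·
  (1,4): δ = 19.56°  ✓
  (1,5): δ = 35.93°  ✓
  (1,6): δ = 96.25°  ·
  (2,3): δ = 115.50°  ·
  (2,4): δ = 65.53°  ·
  (2,5): δ = 10.04°  ✓
  (2,6): δ = 50.28°  ✓
  (3,4): δ = 130.02°  ·
  (3,5): δ = 74.53°  ·
  (3,6): δ = 14.21°  ✓
  (4,5): δ = 124.51°  ·
  (4,6): δ = 64.19°  ·
  (5,6): δ = 119.68°  ·
antipodal pairs: 7

count = 7; pairs: (0,3), (0,4), (1,4), (1,5), (2,5), (2,6), (3,6)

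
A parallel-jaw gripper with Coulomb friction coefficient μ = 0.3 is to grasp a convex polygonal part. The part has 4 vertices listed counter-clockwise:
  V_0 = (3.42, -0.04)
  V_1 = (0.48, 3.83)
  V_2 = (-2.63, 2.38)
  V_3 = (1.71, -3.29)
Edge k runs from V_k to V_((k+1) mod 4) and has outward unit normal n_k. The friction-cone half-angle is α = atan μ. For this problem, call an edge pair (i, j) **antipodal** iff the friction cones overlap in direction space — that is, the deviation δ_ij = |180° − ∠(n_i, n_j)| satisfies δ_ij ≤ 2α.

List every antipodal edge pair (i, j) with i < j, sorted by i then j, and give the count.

count = 1; pairs: (0,2)

α = atan 0.3 = 16.70°;  2α = 33.40°
n_0 = (+0.7963, +0.6049)
n_1 = (-0.4226, +0.9063)
n_2 = (-0.7941, -0.6078)
n_3 = (+0.8850, -0.4656)
  (0,1): δ = 102.23°  ·
  (0,2): δ = 0.21°  ✓
  (0,3): δ = 115.03°  ·
  (1,2): δ = 77.57°  ·
  (1,3): δ = 37.25°  ·
  (2,3): δ = 65.18°  ·
antipodal pairs: 1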